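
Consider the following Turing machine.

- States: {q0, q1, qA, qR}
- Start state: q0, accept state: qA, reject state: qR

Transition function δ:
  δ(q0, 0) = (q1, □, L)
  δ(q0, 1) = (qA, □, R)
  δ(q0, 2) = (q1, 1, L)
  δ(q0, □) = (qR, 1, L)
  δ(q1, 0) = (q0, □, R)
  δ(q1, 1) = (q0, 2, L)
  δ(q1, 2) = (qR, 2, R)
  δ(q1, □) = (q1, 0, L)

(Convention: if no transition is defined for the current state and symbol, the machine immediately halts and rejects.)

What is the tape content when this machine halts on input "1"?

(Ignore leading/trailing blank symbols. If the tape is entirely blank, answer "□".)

Execution trace:
Initial: [q0]1
Step 1: δ(q0, 1) = (qA, □, R) → □[qA]□

The machine reaches the accept state qA and halts.

Final tape (ignoring leading/trailing blanks): □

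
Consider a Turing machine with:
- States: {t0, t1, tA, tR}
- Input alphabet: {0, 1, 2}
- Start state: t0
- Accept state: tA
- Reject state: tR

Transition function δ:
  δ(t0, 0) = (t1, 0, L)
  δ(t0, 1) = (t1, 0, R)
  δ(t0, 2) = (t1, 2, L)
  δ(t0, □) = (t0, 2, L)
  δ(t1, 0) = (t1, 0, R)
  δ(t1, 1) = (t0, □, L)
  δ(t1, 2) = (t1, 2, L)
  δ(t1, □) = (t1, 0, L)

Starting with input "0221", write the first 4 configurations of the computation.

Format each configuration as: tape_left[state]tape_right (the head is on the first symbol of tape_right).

Transitions applied:
Step 1: δ(t0, 0) = (t1, 0, L)
Step 2: δ(t1, □) = (t1, 0, L)
Step 3: δ(t1, □) = (t1, 0, L)

The first 4 configurations are:
[t0]0221 ⊢ [t1]□0221 ⊢ [t1]□00221 ⊢ [t1]□000221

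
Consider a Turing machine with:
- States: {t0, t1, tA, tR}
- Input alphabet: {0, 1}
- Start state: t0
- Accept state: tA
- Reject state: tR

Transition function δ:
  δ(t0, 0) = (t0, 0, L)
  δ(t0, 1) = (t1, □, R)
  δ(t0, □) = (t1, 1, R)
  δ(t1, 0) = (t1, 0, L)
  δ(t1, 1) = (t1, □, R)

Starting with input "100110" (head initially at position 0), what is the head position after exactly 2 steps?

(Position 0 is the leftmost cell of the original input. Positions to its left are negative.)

Execution trace (head position shown):
Step 0: [t0]100110  (head at position 0)
Step 1: move right → □[t1]00110  (head at position 1)
Step 2: move left → [t1]□00110  (head at position 0)

After 2 steps, the head is at position 0.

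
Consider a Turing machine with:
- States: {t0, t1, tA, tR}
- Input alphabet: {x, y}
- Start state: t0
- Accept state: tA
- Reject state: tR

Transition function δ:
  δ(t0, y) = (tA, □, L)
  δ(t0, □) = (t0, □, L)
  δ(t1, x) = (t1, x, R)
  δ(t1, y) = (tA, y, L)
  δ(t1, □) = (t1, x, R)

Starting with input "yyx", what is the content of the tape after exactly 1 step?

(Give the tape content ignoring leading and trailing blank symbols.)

Execution trace:
Initial: [t0]yyx
Step 1: δ(t0, y) = (tA, □, L) → [tA]□□yx

The machine reaches the accept state tA and halts.

After 1 step, the tape (ignoring leading/trailing blanks) is: yx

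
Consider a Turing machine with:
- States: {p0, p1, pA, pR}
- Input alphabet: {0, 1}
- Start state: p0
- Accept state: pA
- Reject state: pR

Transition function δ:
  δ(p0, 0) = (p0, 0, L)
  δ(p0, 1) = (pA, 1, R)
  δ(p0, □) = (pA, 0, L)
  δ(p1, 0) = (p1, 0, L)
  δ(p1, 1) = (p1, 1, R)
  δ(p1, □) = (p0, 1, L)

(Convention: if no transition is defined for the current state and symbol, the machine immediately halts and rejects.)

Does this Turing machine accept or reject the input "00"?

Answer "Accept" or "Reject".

Execution trace:
Initial: [p0]00
Step 1: δ(p0, 0) = (p0, 0, L) → [p0]□00
Step 2: δ(p0, □) = (pA, 0, L) → [pA]□000

The machine reaches the accept state pA and halts.

Answer: Accept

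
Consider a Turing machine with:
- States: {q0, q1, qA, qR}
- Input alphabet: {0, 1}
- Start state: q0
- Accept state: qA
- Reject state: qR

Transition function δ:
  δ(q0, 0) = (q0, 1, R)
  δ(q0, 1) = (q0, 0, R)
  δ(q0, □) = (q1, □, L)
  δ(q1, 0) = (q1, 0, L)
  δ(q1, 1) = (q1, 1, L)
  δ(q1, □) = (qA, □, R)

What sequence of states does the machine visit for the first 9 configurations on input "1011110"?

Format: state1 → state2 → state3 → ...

Execution trace:
Initial: [q0]1011110
Step 1: δ(q0, 1) = (q0, 0, R) → 0[q0]011110
Step 2: δ(q0, 0) = (q0, 1, R) → 01[q0]11110
Step 3: δ(q0, 1) = (q0, 0, R) → 010[q0]1110
Step 4: δ(q0, 1) = (q0, 0, R) → 0100[q0]110
Step 5: δ(q0, 1) = (q0, 0, R) → 01000[q0]10
Step 6: δ(q0, 1) = (q0, 0, R) → 010000[q0]0
Step 7: δ(q0, 0) = (q0, 1, R) → 0100001[q0]□
Step 8: δ(q0, □) = (q1, □, L) → 010000[q1]1□

State sequence: q0 → q0 → q0 → q0 → q0 → q0 → q0 → q0 → q1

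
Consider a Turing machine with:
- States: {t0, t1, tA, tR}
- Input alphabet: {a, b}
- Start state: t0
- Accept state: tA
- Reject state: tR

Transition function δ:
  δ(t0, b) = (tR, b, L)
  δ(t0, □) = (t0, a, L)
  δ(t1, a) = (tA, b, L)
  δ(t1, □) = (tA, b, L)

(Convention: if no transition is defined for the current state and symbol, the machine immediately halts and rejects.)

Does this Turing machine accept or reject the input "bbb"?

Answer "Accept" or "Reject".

Execution trace:
Initial: [t0]bbb
Step 1: δ(t0, b) = (tR, b, L) → [tR]□bbb

The machine reaches the reject state tR and halts.

Answer: Reject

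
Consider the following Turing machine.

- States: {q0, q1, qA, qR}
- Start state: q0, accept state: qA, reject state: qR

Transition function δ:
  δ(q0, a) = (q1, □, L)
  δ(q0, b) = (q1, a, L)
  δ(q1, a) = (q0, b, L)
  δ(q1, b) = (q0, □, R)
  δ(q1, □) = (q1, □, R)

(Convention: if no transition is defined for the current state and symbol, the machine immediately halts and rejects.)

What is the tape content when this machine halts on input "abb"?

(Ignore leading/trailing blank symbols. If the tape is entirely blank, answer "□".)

Execution trace:
Initial: [q0]abb
Step 1: δ(q0, a) = (q1, □, L) → [q1]□□bb
Step 2: δ(q1, □) = (q1, □, R) → □[q1]□bb
Step 3: δ(q1, □) = (q1, □, R) → □□[q1]bb
Step 4: δ(q1, b) = (q0, □, R) → □□□[q0]b
Step 5: δ(q0, b) = (q1, a, L) → □□[q1]□a
Step 6: δ(q1, □) = (q1, □, R) → □□□[q1]a
Step 7: δ(q1, a) = (q0, b, L) → □□[q0]□b

No transition is defined for δ(q0, □). By convention the machine halts and rejects.

Final tape (ignoring leading/trailing blanks): b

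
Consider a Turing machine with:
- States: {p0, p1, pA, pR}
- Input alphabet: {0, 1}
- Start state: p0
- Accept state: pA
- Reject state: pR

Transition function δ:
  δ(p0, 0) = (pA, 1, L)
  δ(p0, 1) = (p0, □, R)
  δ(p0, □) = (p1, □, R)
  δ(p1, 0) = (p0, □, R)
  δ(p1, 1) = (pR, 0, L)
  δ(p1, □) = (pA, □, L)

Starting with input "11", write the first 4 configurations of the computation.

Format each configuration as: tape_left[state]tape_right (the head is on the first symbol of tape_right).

Transitions applied:
Step 1: δ(p0, 1) = (p0, □, R)
Step 2: δ(p0, 1) = (p0, □, R)
Step 3: δ(p0, □) = (p1, □, R)

The first 4 configurations are:
[p0]11 ⊢ □[p0]1 ⊢ □□[p0]□ ⊢ □□□[p1]□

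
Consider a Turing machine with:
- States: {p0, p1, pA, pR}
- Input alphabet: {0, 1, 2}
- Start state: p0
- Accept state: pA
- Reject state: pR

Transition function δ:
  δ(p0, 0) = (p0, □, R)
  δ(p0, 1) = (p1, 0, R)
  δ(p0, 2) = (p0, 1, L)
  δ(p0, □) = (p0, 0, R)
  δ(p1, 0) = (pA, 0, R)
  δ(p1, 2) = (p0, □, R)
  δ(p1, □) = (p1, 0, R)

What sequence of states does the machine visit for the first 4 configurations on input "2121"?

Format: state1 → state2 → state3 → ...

Execution trace:
Initial: [p0]2121
Step 1: δ(p0, 2) = (p0, 1, L) → [p0]□1121
Step 2: δ(p0, □) = (p0, 0, R) → 0[p0]1121
Step 3: δ(p0, 1) = (p1, 0, R) → 00[p1]121

No transition is defined for δ(p1, 1). By convention the machine halts and rejects.

State sequence: p0 → p0 → p0 → p1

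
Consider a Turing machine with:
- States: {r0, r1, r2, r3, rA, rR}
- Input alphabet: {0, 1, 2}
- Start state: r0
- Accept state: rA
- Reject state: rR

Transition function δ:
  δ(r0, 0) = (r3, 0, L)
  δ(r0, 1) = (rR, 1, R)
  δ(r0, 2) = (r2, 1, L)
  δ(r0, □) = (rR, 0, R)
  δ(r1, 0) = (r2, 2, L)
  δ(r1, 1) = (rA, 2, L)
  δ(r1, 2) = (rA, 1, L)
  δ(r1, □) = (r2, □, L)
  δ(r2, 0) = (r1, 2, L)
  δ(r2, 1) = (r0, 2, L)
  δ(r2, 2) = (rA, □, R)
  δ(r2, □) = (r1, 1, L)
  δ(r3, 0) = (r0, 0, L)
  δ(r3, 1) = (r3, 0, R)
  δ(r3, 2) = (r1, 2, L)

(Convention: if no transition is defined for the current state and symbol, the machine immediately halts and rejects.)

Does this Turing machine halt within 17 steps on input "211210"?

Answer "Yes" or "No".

Execution trace:
Initial: [r0]211210
Step 1: δ(r0, 2) = (r2, 1, L) → [r2]□111210
Step 2: δ(r2, □) = (r1, 1, L) → [r1]□1111210
Step 3: δ(r1, □) = (r2, □, L) → [r2]□□1111210
Step 4: δ(r2, □) = (r1, 1, L) → [r1]□1□1111210
Step 5: δ(r1, □) = (r2, □, L) → [r2]□□1□1111210
Step 6: δ(r2, □) = (r1, 1, L) → [r1]□1□1□1111210
Step 7: δ(r1, □) = (r2, □, L) → [r2]□□1□1□1111210
Step 8: δ(r2, □) = (r1, 1, L) → [r1]□1□1□1□1111210
Step 9: δ(r1, □) = (r2, □, L) → [r2]□□1□1□1□1111210
Step 10: δ(r2, □) = (r1, 1, L) → [r1]□1□1□1□1□1111210
Step 11: δ(r1, □) = (r2, □, L) → [r2]□□1□1□1□1□1111210
Step 12: δ(r2, □) = (r1, 1, L) → [r1]□1□1□1□1□1□1111210
Step 13: δ(r1, □) = (r2, □, L) → [r2]□□1□1□1□1□1□1111210
Step 14: δ(r2, □) = (r1, 1, L) → [r1]□1□1□1□1□1□1□1111210
Step 15: δ(r1, □) = (r2, □, L) → [r2]□□1□1□1□1□1□1□1111210
Step 16: δ(r2, □) = (r1, 1, L) → [r1]□1□1□1□1□1□1□1□1111210
Step 17: δ(r1, □) = (r2, □, L) → [r2]□□1□1□1□1□1□1□1□1111210

The machine has not reached a halting state after 17 steps.
The machine did not halt within the 17-step bound.

Answer: No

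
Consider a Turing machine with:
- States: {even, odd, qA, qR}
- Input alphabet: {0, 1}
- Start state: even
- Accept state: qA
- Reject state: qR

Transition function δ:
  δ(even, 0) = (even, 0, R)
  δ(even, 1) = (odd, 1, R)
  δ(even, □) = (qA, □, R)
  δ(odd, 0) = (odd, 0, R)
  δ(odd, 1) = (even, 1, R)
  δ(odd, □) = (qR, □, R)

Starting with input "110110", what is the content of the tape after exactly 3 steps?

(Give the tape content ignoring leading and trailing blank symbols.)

Execution trace:
Initial: [even]110110
Step 1: δ(even, 1) = (odd, 1, R) → 1[odd]10110
Step 2: δ(odd, 1) = (even, 1, R) → 11[even]0110
Step 3: δ(even, 0) = (even, 0, R) → 110[even]110

After 3 steps, the tape (ignoring leading/trailing blanks) is: 110110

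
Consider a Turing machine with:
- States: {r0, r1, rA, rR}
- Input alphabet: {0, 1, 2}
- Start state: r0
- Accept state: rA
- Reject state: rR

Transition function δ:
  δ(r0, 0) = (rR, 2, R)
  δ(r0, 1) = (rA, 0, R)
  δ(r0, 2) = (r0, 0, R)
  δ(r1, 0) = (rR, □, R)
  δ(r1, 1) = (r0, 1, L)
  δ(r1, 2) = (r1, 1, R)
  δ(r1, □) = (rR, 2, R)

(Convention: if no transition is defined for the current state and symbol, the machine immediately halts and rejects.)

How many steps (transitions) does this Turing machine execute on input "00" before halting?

Execution trace:
Initial: [r0]00
Step 1: δ(r0, 0) = (rR, 2, R) → 2[rR]0

The machine reaches the reject state rR and halts.

The machine executed 1 step before halting.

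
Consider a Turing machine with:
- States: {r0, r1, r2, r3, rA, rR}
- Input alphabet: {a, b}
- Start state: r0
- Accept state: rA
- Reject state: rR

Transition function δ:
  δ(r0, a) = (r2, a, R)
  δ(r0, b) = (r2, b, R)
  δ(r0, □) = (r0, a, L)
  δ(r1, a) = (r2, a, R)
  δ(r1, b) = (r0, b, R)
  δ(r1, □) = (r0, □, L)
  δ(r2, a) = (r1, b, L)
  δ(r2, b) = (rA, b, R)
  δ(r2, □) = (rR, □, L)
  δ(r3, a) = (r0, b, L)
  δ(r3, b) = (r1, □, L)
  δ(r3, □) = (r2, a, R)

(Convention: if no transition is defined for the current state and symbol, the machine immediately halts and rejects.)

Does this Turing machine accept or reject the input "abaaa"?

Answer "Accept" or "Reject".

Execution trace:
Initial: [r0]abaaa
Step 1: δ(r0, a) = (r2, a, R) → a[r2]baaa
Step 2: δ(r2, b) = (rA, b, R) → ab[rA]aaa

The machine reaches the accept state rA and halts.

Answer: Accept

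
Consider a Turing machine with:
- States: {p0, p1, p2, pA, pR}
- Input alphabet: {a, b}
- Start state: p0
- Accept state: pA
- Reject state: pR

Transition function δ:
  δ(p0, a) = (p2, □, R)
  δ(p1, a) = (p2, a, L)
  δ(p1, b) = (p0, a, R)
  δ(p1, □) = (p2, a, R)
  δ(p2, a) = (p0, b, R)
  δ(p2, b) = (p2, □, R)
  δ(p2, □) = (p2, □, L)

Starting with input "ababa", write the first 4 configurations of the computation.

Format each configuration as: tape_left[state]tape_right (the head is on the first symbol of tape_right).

Transitions applied:
Step 1: δ(p0, a) = (p2, □, R)
Step 2: δ(p2, b) = (p2, □, R)
Step 3: δ(p2, a) = (p0, b, R)

The first 4 configurations are:
[p0]ababa ⊢ □[p2]baba ⊢ □□[p2]aba ⊢ □□b[p0]ba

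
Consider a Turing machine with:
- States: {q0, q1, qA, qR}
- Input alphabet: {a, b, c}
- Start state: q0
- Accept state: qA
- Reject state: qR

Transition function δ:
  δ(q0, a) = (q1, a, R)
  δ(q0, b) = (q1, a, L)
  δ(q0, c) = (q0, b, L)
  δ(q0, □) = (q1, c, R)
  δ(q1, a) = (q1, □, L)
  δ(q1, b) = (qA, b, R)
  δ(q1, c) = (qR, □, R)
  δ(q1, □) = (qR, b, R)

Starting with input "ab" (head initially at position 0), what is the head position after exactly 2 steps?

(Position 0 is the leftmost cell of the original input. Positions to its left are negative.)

Execution trace (head position shown):
Step 0: [q0]ab  (head at position 0)
Step 1: move right → a[q1]b  (head at position 1)
Step 2: move right → ab[qA]□  (head at position 2)

After 2 steps, the head is at position 2.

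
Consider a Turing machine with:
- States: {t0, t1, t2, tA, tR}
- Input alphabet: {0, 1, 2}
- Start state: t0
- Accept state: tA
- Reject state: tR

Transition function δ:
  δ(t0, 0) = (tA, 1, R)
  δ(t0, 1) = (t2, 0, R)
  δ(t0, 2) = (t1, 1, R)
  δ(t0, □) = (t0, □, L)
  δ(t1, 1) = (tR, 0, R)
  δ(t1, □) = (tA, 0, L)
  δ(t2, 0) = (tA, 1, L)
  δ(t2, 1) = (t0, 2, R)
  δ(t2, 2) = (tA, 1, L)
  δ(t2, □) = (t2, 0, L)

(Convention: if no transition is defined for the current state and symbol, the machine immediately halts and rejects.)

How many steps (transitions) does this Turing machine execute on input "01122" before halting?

Execution trace:
Initial: [t0]01122
Step 1: δ(t0, 0) = (tA, 1, R) → 1[tA]1122

The machine reaches the accept state tA and halts.

The machine executed 1 step before halting.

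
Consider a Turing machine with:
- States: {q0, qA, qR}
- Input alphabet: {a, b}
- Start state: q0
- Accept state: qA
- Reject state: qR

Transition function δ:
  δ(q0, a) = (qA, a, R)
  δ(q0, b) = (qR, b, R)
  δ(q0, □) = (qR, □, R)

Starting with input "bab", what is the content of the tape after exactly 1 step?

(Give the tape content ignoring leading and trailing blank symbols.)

Execution trace:
Initial: [q0]bab
Step 1: δ(q0, b) = (qR, b, R) → b[qR]ab

The machine reaches the reject state qR and halts.

After 1 step, the tape (ignoring leading/trailing blanks) is: bab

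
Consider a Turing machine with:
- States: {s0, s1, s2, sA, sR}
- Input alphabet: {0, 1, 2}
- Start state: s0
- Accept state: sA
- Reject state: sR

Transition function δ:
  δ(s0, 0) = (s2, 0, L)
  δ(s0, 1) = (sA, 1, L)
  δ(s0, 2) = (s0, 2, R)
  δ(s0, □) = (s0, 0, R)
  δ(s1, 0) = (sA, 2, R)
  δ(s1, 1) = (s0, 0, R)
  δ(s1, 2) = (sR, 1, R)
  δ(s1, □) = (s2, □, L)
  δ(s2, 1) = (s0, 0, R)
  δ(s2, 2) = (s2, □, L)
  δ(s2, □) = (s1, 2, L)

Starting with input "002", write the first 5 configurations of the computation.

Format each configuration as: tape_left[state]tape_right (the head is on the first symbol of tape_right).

Transitions applied:
Step 1: δ(s0, 0) = (s2, 0, L)
Step 2: δ(s2, □) = (s1, 2, L)
Step 3: δ(s1, □) = (s2, □, L)
Step 4: δ(s2, □) = (s1, 2, L)

The first 5 configurations are:
[s0]002 ⊢ [s2]□002 ⊢ [s1]□2002 ⊢ [s2]□□2002 ⊢ [s1]□2□2002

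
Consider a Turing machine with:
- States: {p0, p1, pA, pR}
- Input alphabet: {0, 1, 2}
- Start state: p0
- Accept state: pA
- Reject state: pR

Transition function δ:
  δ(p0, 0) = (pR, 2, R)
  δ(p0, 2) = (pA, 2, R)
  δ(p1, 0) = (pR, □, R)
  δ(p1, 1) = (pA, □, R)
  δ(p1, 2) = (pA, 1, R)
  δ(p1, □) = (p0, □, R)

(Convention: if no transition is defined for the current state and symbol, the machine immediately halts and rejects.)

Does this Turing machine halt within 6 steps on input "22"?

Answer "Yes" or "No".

Execution trace:
Initial: [p0]22
Step 1: δ(p0, 2) = (pA, 2, R) → 2[pA]2

The machine reaches the accept state pA and halts.
The machine halted after 1 step (within the 6-step bound).

Answer: Yes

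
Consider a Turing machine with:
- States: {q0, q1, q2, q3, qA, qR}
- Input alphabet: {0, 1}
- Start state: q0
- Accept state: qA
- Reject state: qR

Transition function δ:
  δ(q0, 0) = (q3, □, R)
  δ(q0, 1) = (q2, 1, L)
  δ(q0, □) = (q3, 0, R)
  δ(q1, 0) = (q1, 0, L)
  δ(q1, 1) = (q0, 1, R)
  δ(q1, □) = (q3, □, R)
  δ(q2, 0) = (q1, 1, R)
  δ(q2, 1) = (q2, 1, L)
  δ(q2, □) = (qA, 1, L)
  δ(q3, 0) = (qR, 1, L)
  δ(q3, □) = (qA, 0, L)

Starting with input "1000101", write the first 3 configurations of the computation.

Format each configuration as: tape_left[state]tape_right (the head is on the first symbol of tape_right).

Transitions applied:
Step 1: δ(q0, 1) = (q2, 1, L)
Step 2: δ(q2, □) = (qA, 1, L)

The first 3 configurations are:
[q0]1000101 ⊢ [q2]□1000101 ⊢ [qA]□11000101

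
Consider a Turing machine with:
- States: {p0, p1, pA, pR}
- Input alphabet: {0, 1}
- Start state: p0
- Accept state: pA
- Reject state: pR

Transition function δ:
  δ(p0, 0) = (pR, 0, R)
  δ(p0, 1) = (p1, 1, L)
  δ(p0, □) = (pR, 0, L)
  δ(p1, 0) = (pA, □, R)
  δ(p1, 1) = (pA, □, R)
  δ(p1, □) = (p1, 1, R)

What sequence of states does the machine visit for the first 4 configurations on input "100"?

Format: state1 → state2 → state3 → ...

Execution trace:
Initial: [p0]100
Step 1: δ(p0, 1) = (p1, 1, L) → [p1]□100
Step 2: δ(p1, □) = (p1, 1, R) → 1[p1]100
Step 3: δ(p1, 1) = (pA, □, R) → 1□[pA]00

The machine reaches the accept state pA and halts.

State sequence: p0 → p1 → p1 → pA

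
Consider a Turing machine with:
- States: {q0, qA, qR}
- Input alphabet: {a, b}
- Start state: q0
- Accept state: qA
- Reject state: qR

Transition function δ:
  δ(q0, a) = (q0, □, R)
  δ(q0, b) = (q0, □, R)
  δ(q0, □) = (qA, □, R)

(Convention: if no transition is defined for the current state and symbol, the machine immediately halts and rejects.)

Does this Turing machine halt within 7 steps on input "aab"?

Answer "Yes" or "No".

Execution trace:
Initial: [q0]aab
Step 1: δ(q0, a) = (q0, □, R) → □[q0]ab
Step 2: δ(q0, a) = (q0, □, R) → □□[q0]b
Step 3: δ(q0, b) = (q0, □, R) → □□□[q0]□
Step 4: δ(q0, □) = (qA, □, R) → □□□□[qA]□

The machine reaches the accept state qA and halts.
The machine halted after 4 steps (within the 7-step bound).

Answer: Yes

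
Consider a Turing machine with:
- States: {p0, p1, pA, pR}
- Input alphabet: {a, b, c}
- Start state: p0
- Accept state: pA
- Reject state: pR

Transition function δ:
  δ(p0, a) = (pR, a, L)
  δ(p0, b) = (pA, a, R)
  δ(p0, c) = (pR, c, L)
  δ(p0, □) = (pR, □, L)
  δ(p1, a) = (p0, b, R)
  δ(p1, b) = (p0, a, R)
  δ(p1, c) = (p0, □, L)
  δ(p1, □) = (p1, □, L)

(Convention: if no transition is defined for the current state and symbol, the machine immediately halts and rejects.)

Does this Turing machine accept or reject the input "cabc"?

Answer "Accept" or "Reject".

Execution trace:
Initial: [p0]cabc
Step 1: δ(p0, c) = (pR, c, L) → [pR]□cabc

The machine reaches the reject state pR and halts.

Answer: Reject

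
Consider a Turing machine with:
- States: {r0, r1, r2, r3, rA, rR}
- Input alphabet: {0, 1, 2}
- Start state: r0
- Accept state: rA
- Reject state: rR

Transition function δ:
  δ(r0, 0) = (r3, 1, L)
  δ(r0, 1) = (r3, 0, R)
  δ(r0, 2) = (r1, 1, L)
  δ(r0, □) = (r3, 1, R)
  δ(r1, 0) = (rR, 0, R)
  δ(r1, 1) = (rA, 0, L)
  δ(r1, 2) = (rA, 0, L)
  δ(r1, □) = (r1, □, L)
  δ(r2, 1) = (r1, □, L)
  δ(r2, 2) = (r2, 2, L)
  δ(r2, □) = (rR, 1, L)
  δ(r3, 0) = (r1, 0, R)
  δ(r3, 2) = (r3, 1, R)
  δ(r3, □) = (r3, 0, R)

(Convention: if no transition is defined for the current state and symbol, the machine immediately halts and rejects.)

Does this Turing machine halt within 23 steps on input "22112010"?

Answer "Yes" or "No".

Execution trace:
Initial: [r0]22112010
Step 1: δ(r0, 2) = (r1, 1, L) → [r1]□12112010
Step 2: δ(r1, □) = (r1, □, L) → [r1]□□12112010
Step 3: δ(r1, □) = (r1, □, L) → [r1]□□□12112010
Step 4: δ(r1, □) = (r1, □, L) → [r1]□□□□12112010
Step 5: δ(r1, □) = (r1, □, L) → [r1]□□□□□12112010
Step 6: δ(r1, □) = (r1, □, L) → [r1]□□□□□□12112010
Step 7: δ(r1, □) = (r1, □, L) → [r1]□□□□□□□12112010
Step 8: δ(r1, □) = (r1, □, L) → [r1]□□□□□□□□12112010
Step 9: δ(r1, □) = (r1, □, L) → [r1]□□□□□□□□□12112010
Step 10: δ(r1, □) = (r1, □, L) → [r1]□□□□□□□□□□12112010
Step 11: δ(r1, □) = (r1, □, L) → [r1]□□□□□□□□□□□12112010
Step 12: δ(r1, □) = (r1, □, L) → [r1]□□□□□□□□□□□□12112010
Step 13: δ(r1, □) = (r1, □, L) → [r1]□□□□□□□□□□□□□12112010
Step 14: δ(r1, □) = (r1, □, L) → [r1]□□□□□□□□□□□□□□12112010
Step 15: δ(r1, □) = (r1, □, L) → [r1]□□□□□□□□□□□□□□□12112010
Step 16: δ(r1, □) = (r1, □, L) → [r1]□□□□□□□□□□□□□□□□12112010
Step 17: δ(r1, □) = (r1, □, L) → [r1]□□□□□□□□□□□□□□□□□12112010
Step 18: δ(r1, □) = (r1, □, L) → [r1]□□□□□□□□□□□□□□□□□□12112010
Step 19: δ(r1, □) = (r1, □, L) → [r1]□□□□□□□□□□□□□□□□□□□12112010
Step 20: δ(r1, □) = (r1, □, L) → [r1]□□□□□□□□□□□□□□□□□□□□12112010
Step 21: δ(r1, □) = (r1, □, L) → [r1]□□□□□□□□□□□□□□□□□□□□□12112010
Step 22: δ(r1, □) = (r1, □, L) → [r1]□□□□□□□□□□□□□□□□□□□□□□12112010
Step 23: δ(r1, □) = (r1, □, L) → [r1]□□□□□□□□□□□□□□□□□□□□□□□12112010

The machine has not reached a halting state after 23 steps.
The machine did not halt within the 23-step bound.

Answer: No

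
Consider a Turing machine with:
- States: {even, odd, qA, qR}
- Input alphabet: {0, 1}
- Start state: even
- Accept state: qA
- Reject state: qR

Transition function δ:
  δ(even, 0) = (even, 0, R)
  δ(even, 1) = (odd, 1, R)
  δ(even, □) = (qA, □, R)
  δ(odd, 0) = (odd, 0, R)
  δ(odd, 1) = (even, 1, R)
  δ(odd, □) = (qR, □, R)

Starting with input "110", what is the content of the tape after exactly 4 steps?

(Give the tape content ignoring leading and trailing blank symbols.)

Execution trace:
Initial: [even]110
Step 1: δ(even, 1) = (odd, 1, R) → 1[odd]10
Step 2: δ(odd, 1) = (even, 1, R) → 11[even]0
Step 3: δ(even, 0) = (even, 0, R) → 110[even]□
Step 4: δ(even, □) = (qA, □, R) → 110□[qA]□

The machine reaches the accept state qA and halts.

After 4 steps, the tape (ignoring leading/trailing blanks) is: 110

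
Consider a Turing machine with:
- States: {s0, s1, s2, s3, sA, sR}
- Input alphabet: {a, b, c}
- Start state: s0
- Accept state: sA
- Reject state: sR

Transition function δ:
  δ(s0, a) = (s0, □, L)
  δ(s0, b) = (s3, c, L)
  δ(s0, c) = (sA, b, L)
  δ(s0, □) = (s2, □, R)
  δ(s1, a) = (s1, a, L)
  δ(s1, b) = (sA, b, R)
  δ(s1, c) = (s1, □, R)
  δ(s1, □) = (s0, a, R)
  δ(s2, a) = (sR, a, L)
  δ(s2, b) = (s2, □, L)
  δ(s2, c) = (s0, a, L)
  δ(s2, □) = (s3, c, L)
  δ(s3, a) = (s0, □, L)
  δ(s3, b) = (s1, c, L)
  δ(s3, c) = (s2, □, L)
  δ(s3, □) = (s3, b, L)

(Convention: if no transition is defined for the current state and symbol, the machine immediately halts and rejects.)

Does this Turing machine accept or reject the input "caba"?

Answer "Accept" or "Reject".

Execution trace:
Initial: [s0]caba
Step 1: δ(s0, c) = (sA, b, L) → [sA]□baba

The machine reaches the accept state sA and halts.

Answer: Accept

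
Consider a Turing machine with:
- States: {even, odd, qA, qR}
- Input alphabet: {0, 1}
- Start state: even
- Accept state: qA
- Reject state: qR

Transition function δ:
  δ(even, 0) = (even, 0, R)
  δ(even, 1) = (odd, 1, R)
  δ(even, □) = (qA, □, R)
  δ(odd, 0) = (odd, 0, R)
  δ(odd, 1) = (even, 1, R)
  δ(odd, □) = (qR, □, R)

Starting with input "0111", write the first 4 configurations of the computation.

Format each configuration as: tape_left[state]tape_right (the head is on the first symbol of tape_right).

Transitions applied:
Step 1: δ(even, 0) = (even, 0, R)
Step 2: δ(even, 1) = (odd, 1, R)
Step 3: δ(odd, 1) = (even, 1, R)

The first 4 configurations are:
[even]0111 ⊢ 0[even]111 ⊢ 01[odd]11 ⊢ 011[even]1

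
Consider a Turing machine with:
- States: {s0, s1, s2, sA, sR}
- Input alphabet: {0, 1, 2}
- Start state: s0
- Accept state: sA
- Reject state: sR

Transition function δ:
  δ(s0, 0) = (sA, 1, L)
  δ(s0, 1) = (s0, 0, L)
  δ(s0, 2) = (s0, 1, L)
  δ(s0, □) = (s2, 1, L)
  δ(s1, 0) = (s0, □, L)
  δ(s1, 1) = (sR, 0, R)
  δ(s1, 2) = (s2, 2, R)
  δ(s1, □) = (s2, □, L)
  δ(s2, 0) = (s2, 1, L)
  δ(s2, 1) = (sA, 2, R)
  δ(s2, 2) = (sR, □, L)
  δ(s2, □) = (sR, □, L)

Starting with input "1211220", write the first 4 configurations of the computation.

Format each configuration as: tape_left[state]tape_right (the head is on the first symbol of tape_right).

Transitions applied:
Step 1: δ(s0, 1) = (s0, 0, L)
Step 2: δ(s0, □) = (s2, 1, L)
Step 3: δ(s2, □) = (sR, □, L)

The first 4 configurations are:
[s0]1211220 ⊢ [s0]□0211220 ⊢ [s2]□10211220 ⊢ [sR]□□10211220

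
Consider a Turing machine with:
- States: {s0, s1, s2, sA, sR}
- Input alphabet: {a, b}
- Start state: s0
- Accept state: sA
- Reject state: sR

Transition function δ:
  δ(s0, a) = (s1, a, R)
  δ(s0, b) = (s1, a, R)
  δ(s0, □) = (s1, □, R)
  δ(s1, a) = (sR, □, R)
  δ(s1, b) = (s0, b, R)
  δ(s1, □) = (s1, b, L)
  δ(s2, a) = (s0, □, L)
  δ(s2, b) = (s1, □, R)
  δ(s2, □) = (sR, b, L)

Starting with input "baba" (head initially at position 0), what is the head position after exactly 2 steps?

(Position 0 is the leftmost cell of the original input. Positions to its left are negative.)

Execution trace (head position shown):
Step 0: [s0]baba  (head at position 0)
Step 1: move right → a[s1]aba  (head at position 1)
Step 2: move right → a□[sR]ba  (head at position 2)

After 2 steps, the head is at position 2.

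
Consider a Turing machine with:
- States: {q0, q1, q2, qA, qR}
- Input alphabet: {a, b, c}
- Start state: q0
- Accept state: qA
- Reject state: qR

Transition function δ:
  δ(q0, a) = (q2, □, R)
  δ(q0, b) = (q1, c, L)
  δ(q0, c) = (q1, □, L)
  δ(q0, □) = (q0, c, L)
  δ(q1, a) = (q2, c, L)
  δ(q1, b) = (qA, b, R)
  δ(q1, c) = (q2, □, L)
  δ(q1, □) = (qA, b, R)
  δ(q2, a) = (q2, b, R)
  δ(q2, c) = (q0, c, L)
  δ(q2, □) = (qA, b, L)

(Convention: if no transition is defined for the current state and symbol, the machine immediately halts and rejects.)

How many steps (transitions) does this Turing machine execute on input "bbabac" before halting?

Execution trace:
Initial: [q0]bbabac
Step 1: δ(q0, b) = (q1, c, L) → [q1]□cbabac
Step 2: δ(q1, □) = (qA, b, R) → b[qA]cbabac

The machine reaches the accept state qA and halts.

The machine executed 2 steps before halting.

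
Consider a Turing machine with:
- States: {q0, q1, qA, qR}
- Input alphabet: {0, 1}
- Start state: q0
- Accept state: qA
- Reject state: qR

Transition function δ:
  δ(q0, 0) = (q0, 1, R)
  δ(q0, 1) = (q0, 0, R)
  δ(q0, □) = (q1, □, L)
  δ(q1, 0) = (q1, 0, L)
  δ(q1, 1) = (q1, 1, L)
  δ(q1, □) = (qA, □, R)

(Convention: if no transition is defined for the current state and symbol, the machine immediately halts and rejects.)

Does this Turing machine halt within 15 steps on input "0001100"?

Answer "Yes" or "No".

Execution trace:
Initial: [q0]0001100
Step 1: δ(q0, 0) = (q0, 1, R) → 1[q0]001100
Step 2: δ(q0, 0) = (q0, 1, R) → 11[q0]01100
Step 3: δ(q0, 0) = (q0, 1, R) → 111[q0]1100
Step 4: δ(q0, 1) = (q0, 0, R) → 1110[q0]100
Step 5: δ(q0, 1) = (q0, 0, R) → 11100[q0]00
Step 6: δ(q0, 0) = (q0, 1, R) → 111001[q0]0
Step 7: δ(q0, 0) = (q0, 1, R) → 1110011[q0]□
Step 8: δ(q0, □) = (q1, □, L) → 111001[q1]1□
Step 9: δ(q1, 1) = (q1, 1, L) → 11100[q1]11□
Step 10: δ(q1, 1) = (q1, 1, L) → 1110[q1]011□
Step 11: δ(q1, 0) = (q1, 0, L) → 111[q1]0011□
Step 12: δ(q1, 0) = (q1, 0, L) → 11[q1]10011□
Step 13: δ(q1, 1) = (q1, 1, L) → 1[q1]110011□
Step 14: δ(q1, 1) = (q1, 1, L) → [q1]1110011□
Step 15: δ(q1, 1) = (q1, 1, L) → [q1]□1110011□

The machine has not reached a halting state after 15 steps.
The machine did not halt within the 15-step bound.

Answer: No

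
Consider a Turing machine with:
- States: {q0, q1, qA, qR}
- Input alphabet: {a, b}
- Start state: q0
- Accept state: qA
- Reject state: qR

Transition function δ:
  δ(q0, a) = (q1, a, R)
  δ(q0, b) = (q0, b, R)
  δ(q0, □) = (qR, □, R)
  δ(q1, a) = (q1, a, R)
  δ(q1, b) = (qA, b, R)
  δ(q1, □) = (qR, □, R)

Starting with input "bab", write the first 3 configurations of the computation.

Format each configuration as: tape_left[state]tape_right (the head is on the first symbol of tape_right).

Transitions applied:
Step 1: δ(q0, b) = (q0, b, R)
Step 2: δ(q0, a) = (q1, a, R)

The first 3 configurations are:
[q0]bab ⊢ b[q0]ab ⊢ ba[q1]b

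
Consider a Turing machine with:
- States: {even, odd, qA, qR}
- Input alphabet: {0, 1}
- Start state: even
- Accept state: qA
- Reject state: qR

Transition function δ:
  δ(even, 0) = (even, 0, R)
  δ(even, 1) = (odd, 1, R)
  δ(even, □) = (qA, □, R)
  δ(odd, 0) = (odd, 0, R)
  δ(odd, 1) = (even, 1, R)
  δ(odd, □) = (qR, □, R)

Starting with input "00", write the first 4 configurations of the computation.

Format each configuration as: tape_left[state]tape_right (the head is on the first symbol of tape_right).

Transitions applied:
Step 1: δ(even, 0) = (even, 0, R)
Step 2: δ(even, 0) = (even, 0, R)
Step 3: δ(even, □) = (qA, □, R)

The first 4 configurations are:
[even]00 ⊢ 0[even]0 ⊢ 00[even]□ ⊢ 00□[qA]□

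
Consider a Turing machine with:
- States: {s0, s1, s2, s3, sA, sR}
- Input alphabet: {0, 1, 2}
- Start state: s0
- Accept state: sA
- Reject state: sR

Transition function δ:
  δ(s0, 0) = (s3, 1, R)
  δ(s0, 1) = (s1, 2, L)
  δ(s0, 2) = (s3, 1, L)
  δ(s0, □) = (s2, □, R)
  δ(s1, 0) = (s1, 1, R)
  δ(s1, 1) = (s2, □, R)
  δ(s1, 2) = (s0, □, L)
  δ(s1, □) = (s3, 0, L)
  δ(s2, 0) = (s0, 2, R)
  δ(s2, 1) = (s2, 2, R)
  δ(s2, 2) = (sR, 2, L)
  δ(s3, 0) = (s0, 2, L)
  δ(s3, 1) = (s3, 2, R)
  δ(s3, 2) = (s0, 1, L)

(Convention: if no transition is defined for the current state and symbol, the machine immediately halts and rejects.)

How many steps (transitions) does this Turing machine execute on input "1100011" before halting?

Execution trace:
Initial: [s0]1100011
Step 1: δ(s0, 1) = (s1, 2, L) → [s1]□2100011
Step 2: δ(s1, □) = (s3, 0, L) → [s3]□02100011

No transition is defined for δ(s3, □). By convention the machine halts and rejects.

The machine executed 2 steps before halting.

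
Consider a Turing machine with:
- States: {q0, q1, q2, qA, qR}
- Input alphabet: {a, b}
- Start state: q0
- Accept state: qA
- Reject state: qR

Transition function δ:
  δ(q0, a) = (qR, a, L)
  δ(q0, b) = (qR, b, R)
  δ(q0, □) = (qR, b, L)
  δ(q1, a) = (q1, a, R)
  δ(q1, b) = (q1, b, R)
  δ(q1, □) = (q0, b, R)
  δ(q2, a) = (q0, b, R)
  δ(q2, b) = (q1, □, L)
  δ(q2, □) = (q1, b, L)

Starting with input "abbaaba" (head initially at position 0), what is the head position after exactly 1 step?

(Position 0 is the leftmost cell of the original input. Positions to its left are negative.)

Execution trace (head position shown):
Step 0: [q0]abbaaba  (head at position 0)
Step 1: move left → [qR]□abbaaba  (head at position -1)

After 1 step, the head is at position -1.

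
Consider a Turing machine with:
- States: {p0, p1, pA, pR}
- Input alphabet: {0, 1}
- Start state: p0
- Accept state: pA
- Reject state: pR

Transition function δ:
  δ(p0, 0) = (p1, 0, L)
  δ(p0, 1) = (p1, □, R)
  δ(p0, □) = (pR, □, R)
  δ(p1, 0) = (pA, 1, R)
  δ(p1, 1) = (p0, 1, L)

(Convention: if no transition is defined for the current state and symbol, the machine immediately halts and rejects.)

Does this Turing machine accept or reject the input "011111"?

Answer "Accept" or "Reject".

Execution trace:
Initial: [p0]011111
Step 1: δ(p0, 0) = (p1, 0, L) → [p1]□011111

No transition is defined for δ(p1, □). By convention the machine halts and rejects.

Answer: Reject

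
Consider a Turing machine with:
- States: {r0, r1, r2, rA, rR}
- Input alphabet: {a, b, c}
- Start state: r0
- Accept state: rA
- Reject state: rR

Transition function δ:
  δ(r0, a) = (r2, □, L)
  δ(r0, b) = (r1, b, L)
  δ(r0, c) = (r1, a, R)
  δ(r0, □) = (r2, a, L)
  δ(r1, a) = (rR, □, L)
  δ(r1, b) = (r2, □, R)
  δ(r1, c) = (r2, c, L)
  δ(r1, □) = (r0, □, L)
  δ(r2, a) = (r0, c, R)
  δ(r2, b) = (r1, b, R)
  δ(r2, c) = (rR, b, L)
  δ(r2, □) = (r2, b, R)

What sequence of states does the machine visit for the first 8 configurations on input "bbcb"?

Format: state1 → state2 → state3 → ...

Execution trace:
Initial: [r0]bbcb
Step 1: δ(r0, b) = (r1, b, L) → [r1]□bbcb
Step 2: δ(r1, □) = (r0, □, L) → [r0]□□bbcb
Step 3: δ(r0, □) = (r2, a, L) → [r2]□a□bbcb
Step 4: δ(r2, □) = (r2, b, R) → b[r2]a□bbcb
Step 5: δ(r2, a) = (r0, c, R) → bc[r0]□bbcb
Step 6: δ(r0, □) = (r2, a, L) → b[r2]cabbcb
Step 7: δ(r2, c) = (rR, b, L) → [rR]bbabbcb

The machine reaches the reject state rR and halts.

State sequence: r0 → r1 → r0 → r2 → r2 → r0 → r2 → rR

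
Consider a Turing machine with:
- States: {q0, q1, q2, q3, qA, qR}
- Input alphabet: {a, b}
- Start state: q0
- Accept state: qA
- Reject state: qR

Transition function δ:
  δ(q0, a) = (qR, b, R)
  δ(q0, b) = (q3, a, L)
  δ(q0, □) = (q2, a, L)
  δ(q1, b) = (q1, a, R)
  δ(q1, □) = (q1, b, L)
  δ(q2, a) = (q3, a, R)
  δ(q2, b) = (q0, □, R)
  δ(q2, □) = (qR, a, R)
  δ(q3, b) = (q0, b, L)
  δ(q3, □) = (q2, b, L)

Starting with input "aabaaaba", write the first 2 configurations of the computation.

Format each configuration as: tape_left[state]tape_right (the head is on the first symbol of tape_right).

Transitions applied:
Step 1: δ(q0, a) = (qR, b, R)

The first 2 configurations are:
[q0]aabaaaba ⊢ b[qR]abaaaba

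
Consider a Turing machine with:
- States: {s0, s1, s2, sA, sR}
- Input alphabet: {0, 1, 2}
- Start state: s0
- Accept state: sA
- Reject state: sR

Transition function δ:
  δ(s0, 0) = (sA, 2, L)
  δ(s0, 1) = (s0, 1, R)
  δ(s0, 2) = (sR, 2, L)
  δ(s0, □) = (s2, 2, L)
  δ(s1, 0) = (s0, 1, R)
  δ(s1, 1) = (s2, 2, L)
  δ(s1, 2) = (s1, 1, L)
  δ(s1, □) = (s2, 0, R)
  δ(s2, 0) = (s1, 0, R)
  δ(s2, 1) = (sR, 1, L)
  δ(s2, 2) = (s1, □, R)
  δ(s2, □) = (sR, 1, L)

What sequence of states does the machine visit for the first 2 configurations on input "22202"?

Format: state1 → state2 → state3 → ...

Execution trace:
Initial: [s0]22202
Step 1: δ(s0, 2) = (sR, 2, L) → [sR]□22202

The machine reaches the reject state sR and halts.

State sequence: s0 → sR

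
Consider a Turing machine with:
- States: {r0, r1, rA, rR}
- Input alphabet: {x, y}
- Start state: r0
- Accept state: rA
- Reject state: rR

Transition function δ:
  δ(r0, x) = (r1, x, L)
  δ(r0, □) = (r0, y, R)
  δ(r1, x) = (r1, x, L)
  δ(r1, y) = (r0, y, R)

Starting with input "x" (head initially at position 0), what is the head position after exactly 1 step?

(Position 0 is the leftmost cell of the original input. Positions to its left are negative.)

Execution trace (head position shown):
Step 0: [r0]x  (head at position 0)
Step 1: move left → [r1]□x  (head at position -1)

After 1 step, the head is at position -1.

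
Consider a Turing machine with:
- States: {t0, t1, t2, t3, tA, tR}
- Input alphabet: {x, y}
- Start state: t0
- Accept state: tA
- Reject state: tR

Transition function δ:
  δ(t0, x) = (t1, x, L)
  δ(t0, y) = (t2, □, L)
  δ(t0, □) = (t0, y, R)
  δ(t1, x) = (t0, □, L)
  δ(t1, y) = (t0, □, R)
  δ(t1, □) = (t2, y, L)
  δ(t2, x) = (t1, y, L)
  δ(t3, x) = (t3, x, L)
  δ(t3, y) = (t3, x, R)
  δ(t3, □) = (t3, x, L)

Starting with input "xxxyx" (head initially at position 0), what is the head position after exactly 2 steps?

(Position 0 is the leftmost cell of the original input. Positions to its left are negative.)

Execution trace (head position shown):
Step 0: [t0]xxxyx  (head at position 0)
Step 1: move left → [t1]□xxxyx  (head at position -1)
Step 2: move left → [t2]□yxxxyx  (head at position -2)

After 2 steps, the head is at position -2.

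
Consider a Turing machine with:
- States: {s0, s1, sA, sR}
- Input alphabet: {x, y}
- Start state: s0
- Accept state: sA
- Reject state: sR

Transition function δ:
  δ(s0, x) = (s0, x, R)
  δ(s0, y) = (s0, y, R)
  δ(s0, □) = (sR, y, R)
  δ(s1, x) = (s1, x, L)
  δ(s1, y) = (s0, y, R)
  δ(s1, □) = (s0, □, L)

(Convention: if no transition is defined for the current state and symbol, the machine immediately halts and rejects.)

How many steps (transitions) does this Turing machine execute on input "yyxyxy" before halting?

Execution trace:
Initial: [s0]yyxyxy
Step 1: δ(s0, y) = (s0, y, R) → y[s0]yxyxy
Step 2: δ(s0, y) = (s0, y, R) → yy[s0]xyxy
Step 3: δ(s0, x) = (s0, x, R) → yyx[s0]yxy
Step 4: δ(s0, y) = (s0, y, R) → yyxy[s0]xy
Step 5: δ(s0, x) = (s0, x, R) → yyxyx[s0]y
Step 6: δ(s0, y) = (s0, y, R) → yyxyxy[s0]□
Step 7: δ(s0, □) = (sR, y, R) → yyxyxyy[sR]□

The machine reaches the reject state sR and halts.

The machine executed 7 steps before halting.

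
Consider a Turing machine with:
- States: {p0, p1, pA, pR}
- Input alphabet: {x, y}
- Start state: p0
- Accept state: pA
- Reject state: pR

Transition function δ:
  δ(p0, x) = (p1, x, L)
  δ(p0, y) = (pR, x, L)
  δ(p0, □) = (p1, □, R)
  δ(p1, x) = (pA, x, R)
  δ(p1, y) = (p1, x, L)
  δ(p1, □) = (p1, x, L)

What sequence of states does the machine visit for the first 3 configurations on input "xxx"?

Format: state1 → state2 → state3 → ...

Execution trace:
Initial: [p0]xxx
Step 1: δ(p0, x) = (p1, x, L) → [p1]□xxx
Step 2: δ(p1, □) = (p1, x, L) → [p1]□xxxx

State sequence: p0 → p1 → p1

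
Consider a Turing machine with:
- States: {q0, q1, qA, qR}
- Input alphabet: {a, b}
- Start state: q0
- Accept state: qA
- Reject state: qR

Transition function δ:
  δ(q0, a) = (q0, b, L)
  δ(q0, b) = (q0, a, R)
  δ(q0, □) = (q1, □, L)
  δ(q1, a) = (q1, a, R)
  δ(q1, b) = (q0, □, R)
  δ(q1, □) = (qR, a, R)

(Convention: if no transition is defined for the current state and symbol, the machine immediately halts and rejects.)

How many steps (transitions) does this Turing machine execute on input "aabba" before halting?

Execution trace:
Initial: [q0]aabba
Step 1: δ(q0, a) = (q0, b, L) → [q0]□babba
Step 2: δ(q0, □) = (q1, □, L) → [q1]□□babba
Step 3: δ(q1, □) = (qR, a, R) → a[qR]□babba

The machine reaches the reject state qR and halts.

The machine executed 3 steps before halting.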